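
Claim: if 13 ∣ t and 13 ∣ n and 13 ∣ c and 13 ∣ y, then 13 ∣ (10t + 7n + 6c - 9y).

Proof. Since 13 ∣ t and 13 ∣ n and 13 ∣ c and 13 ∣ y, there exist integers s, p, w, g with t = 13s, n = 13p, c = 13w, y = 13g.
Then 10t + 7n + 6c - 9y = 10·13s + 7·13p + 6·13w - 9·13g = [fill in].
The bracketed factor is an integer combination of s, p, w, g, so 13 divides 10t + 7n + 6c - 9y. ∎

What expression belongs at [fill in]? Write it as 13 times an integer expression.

13(-9g + 7p + 10s + 6w)

Each term has a factor of 13: 10·13s + 7·13p + 6·13w - 9·13g = 13·(-9g + 7p + 10s + 6w).
Since -9g + 7p + 10s + 6w is an integer, 13 ∣ (10t + 7n + 6c - 9y).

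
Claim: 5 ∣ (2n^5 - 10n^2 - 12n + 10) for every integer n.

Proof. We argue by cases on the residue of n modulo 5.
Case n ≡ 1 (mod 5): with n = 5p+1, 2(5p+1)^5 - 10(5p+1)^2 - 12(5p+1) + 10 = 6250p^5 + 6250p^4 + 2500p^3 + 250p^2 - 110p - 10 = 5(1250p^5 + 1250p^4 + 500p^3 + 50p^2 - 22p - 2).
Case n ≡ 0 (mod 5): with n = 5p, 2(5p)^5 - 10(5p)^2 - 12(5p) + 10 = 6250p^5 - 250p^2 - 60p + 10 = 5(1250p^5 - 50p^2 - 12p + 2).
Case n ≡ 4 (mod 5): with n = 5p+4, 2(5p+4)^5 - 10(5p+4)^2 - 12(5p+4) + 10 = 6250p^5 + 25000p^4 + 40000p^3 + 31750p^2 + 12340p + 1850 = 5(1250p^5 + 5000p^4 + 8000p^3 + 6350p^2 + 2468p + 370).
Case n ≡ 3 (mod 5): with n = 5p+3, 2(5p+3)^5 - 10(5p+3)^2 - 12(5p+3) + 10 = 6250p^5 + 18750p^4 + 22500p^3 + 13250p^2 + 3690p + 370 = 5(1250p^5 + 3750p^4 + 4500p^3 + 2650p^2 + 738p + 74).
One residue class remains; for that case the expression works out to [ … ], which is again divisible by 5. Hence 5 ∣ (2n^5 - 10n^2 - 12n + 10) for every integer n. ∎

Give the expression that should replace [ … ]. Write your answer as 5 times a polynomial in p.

Only n ≡ 2 (mod 5) is unaccounted for. Put n = 5p+2:
2(5p+2)^5 - 10(5p+2)^2 - 12(5p+2) + 10 expands to 6250p^5 + 12500p^4 + 10000p^3 + 3750p^2 + 540p + 10,
and factoring out 5 leaves 5(1250p^5 + 2500p^4 + 2000p^3 + 750p^2 + 108p + 2).

5(1250p^5 + 2500p^4 + 2000p^3 + 750p^2 + 108p + 2)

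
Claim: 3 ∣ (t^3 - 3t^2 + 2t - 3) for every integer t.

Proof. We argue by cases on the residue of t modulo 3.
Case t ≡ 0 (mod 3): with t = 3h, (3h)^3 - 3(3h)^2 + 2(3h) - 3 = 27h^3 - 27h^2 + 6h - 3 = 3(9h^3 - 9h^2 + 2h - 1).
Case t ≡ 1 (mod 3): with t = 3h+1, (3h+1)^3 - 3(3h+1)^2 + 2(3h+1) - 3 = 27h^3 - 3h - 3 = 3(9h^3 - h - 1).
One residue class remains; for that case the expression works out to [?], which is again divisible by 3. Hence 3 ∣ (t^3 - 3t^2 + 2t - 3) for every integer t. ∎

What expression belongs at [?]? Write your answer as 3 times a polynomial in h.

3(9h^3 + 9h^2 + 2h - 1)

The residues treated are {0, 1}, so the missing case is t ≡ 2 (mod 3); write t = 3h+2.
Then (3h+2)^3 - 3(3h+2)^2 + 2(3h+2) - 3 = 27h^3 + 27h^2 + 6h - 3 = 3(9h^3 + 9h^2 + 2h - 1).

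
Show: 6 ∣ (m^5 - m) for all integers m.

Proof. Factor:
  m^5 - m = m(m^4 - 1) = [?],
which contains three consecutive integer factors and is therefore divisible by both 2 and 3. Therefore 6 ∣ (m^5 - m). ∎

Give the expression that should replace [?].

(m - 1)m(m + 1)(m^2 + 1)

m^4 - 1 = (m^2 - 1)(m^2 + 1), and m^2 - 1 = (m-1)(m+1).
So m(m^4 - 1) = (m - 1)m(m + 1)(m^2 + 1).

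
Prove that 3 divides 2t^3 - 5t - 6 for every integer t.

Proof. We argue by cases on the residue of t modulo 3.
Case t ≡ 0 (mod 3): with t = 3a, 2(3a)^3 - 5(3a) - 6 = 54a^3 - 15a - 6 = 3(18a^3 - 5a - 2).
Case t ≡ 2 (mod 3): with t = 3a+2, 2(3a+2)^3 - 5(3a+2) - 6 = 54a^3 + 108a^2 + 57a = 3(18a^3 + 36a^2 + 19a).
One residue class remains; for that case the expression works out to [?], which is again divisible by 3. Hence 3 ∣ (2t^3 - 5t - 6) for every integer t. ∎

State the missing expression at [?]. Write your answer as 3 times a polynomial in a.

Only t ≡ 1 (mod 3) is unaccounted for. Put t = 3a+1:
2(3a+1)^3 - 5(3a+1) - 6 expands to 54a^3 + 54a^2 + 3a - 9,
and factoring out 3 leaves 3(18a^3 + 18a^2 + a - 3).

3(18a^3 + 18a^2 + a - 3)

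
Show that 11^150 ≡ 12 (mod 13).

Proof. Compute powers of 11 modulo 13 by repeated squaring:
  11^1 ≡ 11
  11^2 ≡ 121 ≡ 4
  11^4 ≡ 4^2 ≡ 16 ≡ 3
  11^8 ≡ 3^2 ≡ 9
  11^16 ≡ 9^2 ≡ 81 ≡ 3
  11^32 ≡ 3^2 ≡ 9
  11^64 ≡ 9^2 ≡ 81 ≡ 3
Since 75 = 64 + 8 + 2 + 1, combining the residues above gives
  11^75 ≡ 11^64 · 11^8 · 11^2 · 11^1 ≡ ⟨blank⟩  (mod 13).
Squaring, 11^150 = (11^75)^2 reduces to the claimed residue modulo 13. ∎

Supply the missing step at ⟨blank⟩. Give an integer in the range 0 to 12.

Multiply the listed residues: 3 · 9 · 4 · 11 = 27 → 108 → 1188.
Reducing modulo 13: 1188 = 91·13 + 5, so 11^75 ≡ 5.

5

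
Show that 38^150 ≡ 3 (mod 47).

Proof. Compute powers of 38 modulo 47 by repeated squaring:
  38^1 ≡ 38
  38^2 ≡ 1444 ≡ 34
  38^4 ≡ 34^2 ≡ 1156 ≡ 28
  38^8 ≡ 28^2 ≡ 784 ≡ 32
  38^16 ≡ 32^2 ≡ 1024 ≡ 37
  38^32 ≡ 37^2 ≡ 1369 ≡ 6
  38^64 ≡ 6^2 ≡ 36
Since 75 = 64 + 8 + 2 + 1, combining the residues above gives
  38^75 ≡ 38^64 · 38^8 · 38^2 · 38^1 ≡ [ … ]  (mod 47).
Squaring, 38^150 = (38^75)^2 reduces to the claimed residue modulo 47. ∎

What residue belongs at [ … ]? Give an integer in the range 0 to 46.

35

38^64 · 38^8 · 38^2 · 38^1 ≡ 36 · 32 · 34 · 38 = 1488384.
1488384 mod 47 = 35, so 38^75 ≡ 35 (mod 47).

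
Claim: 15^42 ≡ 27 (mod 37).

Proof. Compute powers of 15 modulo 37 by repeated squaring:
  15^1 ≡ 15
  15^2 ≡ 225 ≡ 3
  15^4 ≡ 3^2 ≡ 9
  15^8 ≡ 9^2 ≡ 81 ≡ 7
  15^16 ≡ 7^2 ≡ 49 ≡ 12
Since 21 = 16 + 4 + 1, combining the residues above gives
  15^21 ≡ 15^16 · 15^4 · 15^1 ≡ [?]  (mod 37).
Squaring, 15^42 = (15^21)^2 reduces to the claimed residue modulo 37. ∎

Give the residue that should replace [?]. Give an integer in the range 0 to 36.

15^16 · 15^4 · 15^1 ≡ 12 · 9 · 15 = 1620.
1620 mod 37 = 29, so 15^21 ≡ 29 (mod 37).

29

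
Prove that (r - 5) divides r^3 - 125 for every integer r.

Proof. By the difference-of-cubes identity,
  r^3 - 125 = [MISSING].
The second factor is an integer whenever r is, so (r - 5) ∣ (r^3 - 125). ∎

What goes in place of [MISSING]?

(r - 5)(r^2 + 5r + 25)

Polynomial division of r^3 - 125 by r - 5 leaves remainder 0 and quotient r^2 + 5r + 25.
Hence r^3 - 125 = (r - 5)(r^2 + 5r + 25).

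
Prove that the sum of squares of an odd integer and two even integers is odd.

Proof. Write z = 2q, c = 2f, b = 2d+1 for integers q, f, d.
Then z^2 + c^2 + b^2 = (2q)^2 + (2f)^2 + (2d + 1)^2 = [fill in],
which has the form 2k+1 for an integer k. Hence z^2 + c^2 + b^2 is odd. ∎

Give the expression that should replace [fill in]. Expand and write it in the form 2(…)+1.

(2q)^2 + (2f)^2 + (2d + 1)^2 = 4d^2 + 4d + 4f^2 + 4q^2 + 1
= 2(2d^2 + 2d + 2f^2 + 2q^2) + 1.
Since 2d^2 + 2d + 2f^2 + 2q^2 is an integer, the sum of squares is of the form 2k+1 for an integer k.

2(2d^2 + 2d + 2f^2 + 2q^2) + 1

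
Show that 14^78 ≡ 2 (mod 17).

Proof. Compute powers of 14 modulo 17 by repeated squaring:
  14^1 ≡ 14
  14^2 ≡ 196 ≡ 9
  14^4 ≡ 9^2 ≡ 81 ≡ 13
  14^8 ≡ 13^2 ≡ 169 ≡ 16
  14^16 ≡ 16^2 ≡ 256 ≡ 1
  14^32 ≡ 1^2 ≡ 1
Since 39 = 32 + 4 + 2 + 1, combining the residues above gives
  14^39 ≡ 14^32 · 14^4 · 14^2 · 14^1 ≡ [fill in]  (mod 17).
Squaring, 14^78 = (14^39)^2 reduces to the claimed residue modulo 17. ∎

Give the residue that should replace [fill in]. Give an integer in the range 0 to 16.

14^32 · 14^4 · 14^2 · 14^1 ≡ 1 · 13 · 9 · 14 = 1638.
1638 mod 17 = 6, so 14^39 ≡ 6 (mod 17).

6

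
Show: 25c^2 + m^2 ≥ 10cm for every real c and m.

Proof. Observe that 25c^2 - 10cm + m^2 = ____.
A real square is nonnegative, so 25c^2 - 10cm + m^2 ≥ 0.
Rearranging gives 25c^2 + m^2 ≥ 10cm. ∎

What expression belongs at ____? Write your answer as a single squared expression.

(5c - m)^2

25c^2 - 10cm + m^2 is a perfect-square trinomial: the outer terms are (5c)^2 and (m)^2, and the cross term is -2·5c·m.
So 25c^2 - 10cm + m^2 = (5c - m)^2 ≥ 0.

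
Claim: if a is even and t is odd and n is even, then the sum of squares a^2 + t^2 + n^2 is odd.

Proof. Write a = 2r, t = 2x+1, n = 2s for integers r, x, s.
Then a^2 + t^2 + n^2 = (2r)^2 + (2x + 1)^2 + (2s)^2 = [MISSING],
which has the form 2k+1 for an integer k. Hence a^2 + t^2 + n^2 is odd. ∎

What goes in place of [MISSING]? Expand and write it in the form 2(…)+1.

Expanding: (2r)^2 + (2x + 1)^2 + (2s)^2 = 4r^2 + 4s^2 + 4x^2 + 4x + 1.
Every term except the constant is even, so this is 2(2r^2 + 2s^2 + 2x^2 + 2x) + 1,
and 2r^2 + 2s^2 + 2x^2 + 2x ∈ ℤ gives the required form.

2(2r^2 + 2s^2 + 2x^2 + 2x) + 1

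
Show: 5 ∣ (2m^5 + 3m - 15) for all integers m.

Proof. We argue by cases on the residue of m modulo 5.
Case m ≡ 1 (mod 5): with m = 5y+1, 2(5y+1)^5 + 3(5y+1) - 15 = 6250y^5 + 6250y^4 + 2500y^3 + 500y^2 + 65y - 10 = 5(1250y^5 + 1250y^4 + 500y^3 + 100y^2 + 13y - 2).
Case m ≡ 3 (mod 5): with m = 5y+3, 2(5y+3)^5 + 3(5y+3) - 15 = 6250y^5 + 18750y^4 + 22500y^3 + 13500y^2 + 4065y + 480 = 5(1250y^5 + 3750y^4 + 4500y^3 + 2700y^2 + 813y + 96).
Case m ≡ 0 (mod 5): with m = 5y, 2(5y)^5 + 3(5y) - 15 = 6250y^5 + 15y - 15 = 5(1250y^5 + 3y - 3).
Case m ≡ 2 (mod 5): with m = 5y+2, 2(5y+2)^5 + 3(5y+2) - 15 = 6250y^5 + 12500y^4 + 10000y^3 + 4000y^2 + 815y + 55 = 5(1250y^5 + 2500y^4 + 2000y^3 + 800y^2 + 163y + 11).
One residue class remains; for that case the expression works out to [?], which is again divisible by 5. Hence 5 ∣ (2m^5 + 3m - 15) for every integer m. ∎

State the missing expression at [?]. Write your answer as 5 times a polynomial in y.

The residues treated are {1, 3, 0, 2}, so the missing case is m ≡ 4 (mod 5); write m = 5y+4.
Then 2(5y+4)^5 + 3(5y+4) - 15 = 6250y^5 + 25000y^4 + 40000y^3 + 32000y^2 + 12815y + 2045 = 5(1250y^5 + 5000y^4 + 8000y^3 + 6400y^2 + 2563y + 409).

5(1250y^5 + 5000y^4 + 8000y^3 + 6400y^2 + 2563y + 409)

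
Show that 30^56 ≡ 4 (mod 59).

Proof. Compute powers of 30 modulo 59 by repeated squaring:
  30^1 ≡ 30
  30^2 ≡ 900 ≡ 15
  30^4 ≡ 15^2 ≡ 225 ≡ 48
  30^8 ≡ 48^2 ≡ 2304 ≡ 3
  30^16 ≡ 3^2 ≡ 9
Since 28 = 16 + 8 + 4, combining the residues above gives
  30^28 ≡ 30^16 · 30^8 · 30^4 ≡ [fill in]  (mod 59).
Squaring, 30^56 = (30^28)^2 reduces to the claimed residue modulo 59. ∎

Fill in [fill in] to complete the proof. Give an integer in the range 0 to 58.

30^16 · 30^8 · 30^4 ≡ 9 · 3 · 48 = 1296.
1296 mod 59 = 57, so 30^28 ≡ 57 (mod 59).

57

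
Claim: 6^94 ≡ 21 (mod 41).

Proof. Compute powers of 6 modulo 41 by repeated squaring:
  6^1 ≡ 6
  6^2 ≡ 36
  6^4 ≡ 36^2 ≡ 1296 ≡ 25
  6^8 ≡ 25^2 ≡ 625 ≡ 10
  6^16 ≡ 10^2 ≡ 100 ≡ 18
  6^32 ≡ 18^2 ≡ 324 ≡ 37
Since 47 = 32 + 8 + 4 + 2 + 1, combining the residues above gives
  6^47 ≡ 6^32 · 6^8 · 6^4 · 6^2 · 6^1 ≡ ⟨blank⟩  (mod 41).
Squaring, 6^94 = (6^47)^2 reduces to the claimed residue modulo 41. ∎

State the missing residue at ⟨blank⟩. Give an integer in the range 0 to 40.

29

6^32 · 6^8 · 6^4 · 6^2 · 6^1 ≡ 37 · 10 · 25 · 36 · 6 = 1998000.
1998000 mod 41 = 29, so 6^47 ≡ 29 (mod 41).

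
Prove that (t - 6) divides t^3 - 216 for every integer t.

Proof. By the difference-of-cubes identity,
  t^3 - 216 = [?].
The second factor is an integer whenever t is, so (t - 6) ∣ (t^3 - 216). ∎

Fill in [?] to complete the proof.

a^3 - b^3 = (a - b)(a^2 + ab + b^2). With a = t, b = 6:
t^3 - 216 = (t - 6)(t^2 + 6t + 36).

(t - 6)(t^2 + 6t + 36)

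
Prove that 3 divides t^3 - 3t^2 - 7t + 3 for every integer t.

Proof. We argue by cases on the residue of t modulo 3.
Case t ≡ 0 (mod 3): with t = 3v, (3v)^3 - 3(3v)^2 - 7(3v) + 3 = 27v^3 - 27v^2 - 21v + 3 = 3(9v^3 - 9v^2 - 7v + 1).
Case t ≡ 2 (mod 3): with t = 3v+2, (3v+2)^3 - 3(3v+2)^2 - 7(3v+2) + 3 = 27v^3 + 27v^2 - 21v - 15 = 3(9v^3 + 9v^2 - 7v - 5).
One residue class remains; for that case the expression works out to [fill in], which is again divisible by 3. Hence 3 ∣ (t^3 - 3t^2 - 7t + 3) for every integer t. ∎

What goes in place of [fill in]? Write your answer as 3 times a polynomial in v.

Only t ≡ 1 (mod 3) is unaccounted for. Put t = 3v+1:
(3v+1)^3 - 3(3v+1)^2 - 7(3v+1) + 3 expands to 27v^3 - 30v - 6,
and factoring out 3 leaves 3(9v^3 - 10v - 2).

3(9v^3 - 10v - 2)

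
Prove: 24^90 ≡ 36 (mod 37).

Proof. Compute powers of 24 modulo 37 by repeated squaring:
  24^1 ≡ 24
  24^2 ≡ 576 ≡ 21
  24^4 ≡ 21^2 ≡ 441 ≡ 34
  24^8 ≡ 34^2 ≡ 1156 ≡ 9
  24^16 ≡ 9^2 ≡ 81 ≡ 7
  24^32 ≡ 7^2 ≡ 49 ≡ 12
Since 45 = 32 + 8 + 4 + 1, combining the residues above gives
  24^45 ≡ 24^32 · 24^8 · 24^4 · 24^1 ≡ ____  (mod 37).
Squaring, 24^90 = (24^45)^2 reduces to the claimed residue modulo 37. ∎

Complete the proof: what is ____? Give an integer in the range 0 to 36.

24^32 · 24^8 · 24^4 · 24^1 ≡ 12 · 9 · 34 · 24 = 88128.
88128 mod 37 = 31, so 24^45 ≡ 31 (mod 37).

31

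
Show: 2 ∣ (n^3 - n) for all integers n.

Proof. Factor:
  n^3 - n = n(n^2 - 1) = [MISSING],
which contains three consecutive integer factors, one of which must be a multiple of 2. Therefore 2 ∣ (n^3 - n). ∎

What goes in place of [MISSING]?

(n - 1)n(n + 1)

n(n^2 - 1) = n(n - 1)(n + 1) = (n - 1)n(n + 1).
These three factors are consecutive integers, so their product is divisible by 2.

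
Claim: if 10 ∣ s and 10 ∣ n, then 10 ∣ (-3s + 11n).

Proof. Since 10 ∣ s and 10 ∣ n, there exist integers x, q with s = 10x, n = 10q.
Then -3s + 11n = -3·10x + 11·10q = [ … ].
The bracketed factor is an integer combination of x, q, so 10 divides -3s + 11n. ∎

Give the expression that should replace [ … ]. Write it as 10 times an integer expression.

10(11q - 3x)

Pull the common 10 out of every term: -3·10x + 11·10q = 10(11q - 3x).
11q - 3x is an integer, which exhibits the divisibility.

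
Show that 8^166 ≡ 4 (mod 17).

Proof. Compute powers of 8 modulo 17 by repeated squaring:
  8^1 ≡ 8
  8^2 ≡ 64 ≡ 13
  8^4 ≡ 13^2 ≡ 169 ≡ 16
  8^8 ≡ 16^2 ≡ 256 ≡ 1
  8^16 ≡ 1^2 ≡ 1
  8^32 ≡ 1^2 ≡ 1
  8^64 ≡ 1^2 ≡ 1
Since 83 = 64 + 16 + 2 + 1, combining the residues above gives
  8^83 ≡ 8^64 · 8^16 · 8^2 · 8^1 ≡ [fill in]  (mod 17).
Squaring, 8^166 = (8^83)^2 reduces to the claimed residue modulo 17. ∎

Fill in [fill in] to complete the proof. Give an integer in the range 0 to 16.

2

8^64 · 8^16 · 8^2 · 8^1 ≡ 1 · 1 · 13 · 8 = 104.
104 mod 17 = 2, so 8^83 ≡ 2 (mod 17).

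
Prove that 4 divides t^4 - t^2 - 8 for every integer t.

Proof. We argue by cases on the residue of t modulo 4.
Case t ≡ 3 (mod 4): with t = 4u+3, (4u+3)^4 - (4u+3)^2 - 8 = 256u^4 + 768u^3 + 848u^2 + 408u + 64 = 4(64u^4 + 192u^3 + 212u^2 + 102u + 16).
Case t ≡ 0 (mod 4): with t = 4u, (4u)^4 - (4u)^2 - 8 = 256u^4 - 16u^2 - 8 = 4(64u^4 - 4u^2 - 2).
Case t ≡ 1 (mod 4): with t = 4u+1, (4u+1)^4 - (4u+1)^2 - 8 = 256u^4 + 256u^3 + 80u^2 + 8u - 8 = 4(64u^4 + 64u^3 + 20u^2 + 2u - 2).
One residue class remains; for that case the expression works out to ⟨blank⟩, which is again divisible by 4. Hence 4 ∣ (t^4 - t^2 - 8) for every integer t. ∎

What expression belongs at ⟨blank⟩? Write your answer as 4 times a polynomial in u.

The residues treated are {3, 0, 1}, so the missing case is t ≡ 2 (mod 4); write t = 4u+2.
Then (4u+2)^4 - (4u+2)^2 - 8 = 256u^4 + 512u^3 + 368u^2 + 112u + 4 = 4(64u^4 + 128u^3 + 92u^2 + 28u + 1).

4(64u^4 + 128u^3 + 92u^2 + 28u + 1)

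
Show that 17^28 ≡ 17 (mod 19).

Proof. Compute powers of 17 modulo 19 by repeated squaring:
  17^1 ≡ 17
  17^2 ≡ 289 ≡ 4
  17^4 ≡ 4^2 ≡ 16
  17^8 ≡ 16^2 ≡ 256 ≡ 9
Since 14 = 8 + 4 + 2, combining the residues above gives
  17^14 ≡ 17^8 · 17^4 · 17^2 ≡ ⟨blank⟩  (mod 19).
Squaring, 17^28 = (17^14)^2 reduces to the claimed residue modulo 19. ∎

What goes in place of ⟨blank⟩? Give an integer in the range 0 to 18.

6

17^8 · 17^4 · 17^2 ≡ 9 · 16 · 4 = 576.
576 mod 19 = 6, so 17^14 ≡ 6 (mod 19).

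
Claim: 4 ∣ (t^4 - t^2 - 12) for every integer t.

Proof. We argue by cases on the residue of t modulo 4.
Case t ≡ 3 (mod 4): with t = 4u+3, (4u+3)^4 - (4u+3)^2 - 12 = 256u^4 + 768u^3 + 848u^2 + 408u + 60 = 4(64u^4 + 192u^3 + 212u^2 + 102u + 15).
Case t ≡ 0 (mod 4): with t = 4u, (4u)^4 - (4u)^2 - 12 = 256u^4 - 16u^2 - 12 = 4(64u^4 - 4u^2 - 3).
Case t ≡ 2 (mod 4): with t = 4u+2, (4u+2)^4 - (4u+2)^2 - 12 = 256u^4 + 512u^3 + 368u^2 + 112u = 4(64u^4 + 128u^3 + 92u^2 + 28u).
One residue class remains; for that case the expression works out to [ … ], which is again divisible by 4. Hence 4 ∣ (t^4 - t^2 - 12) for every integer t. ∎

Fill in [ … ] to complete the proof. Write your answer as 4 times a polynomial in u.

4(64u^4 + 64u^3 + 20u^2 + 2u - 3)

The residues treated are {3, 0, 2}, so the missing case is t ≡ 1 (mod 4); write t = 4u+1.
Then (4u+1)^4 - (4u+1)^2 - 12 = 256u^4 + 256u^3 + 80u^2 + 8u - 12 = 4(64u^4 + 64u^3 + 20u^2 + 2u - 3).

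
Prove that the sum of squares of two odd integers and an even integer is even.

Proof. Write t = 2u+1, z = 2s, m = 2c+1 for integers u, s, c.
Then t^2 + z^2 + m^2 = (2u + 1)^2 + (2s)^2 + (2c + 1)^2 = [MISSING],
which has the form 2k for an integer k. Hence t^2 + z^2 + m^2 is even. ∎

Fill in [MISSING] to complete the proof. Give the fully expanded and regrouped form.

2(2c^2 + 2c + 2s^2 + 2u^2 + 2u + 1)

Expanding: (2u + 1)^2 + (2s)^2 + (2c + 1)^2 = 4c^2 + 4c + 4s^2 + 4u^2 + 4u + 2.
Every term is even; pulling out the factor of 2 gives 2(2c^2 + 2c + 2s^2 + 2u^2 + 2u + 1).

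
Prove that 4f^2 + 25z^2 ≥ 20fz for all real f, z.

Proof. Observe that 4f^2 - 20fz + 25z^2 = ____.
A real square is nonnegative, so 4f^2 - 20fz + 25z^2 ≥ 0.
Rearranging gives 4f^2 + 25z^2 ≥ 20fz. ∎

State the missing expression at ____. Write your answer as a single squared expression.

The leading and trailing coefficients are 2^2 and 5^2, and 20 = 2·2·5, so the trinomial is (2f - 5z)^2.
Hence 4f^2 - 20fz + 25z^2 ≥ 0.

(2f - 5z)^2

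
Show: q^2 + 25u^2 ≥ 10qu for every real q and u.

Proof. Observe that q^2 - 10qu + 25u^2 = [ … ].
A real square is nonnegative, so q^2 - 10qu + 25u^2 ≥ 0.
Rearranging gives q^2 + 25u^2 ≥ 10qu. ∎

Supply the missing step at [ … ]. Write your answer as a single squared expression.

(q - 5u)^2

The leading and trailing coefficients are 1^2 and 5^2, and 10 = 2·1·5, so the trinomial is (q - 5u)^2.
Hence q^2 - 10qu + 25u^2 ≥ 0.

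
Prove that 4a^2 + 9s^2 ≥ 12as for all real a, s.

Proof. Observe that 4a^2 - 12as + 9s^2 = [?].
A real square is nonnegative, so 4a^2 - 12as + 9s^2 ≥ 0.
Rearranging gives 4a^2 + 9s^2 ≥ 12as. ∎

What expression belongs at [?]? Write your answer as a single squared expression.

The leading and trailing coefficients are 2^2 and 3^2, and 12 = 2·2·3, so the trinomial is (2a - 3s)^2.
Hence 4a^2 - 12as + 9s^2 ≥ 0.

(2a - 3s)^2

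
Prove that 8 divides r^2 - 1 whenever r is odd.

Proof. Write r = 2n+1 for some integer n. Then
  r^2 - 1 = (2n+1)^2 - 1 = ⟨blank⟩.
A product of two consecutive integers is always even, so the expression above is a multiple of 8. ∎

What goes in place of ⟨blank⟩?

4n(n + 1)

(2n+1)^2 - 1 = 4n^2 + 4n + 1 - 1 = 4n^2 + 4n = 4n(n+1).
Since n and n+1 are consecutive, n(n+1) is even, and 4·(even) is a multiple of 8.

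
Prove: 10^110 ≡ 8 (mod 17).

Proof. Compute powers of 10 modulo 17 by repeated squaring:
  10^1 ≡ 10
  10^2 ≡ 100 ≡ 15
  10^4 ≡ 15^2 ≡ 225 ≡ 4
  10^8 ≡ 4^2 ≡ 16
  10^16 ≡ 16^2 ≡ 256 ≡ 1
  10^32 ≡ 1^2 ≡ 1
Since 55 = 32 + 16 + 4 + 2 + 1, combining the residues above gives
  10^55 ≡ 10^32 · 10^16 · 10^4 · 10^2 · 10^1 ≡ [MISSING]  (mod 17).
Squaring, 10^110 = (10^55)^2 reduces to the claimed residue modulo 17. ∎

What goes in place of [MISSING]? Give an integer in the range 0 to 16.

Multiply the listed residues: 1 · 1 · 4 · 15 · 10 = 1 → 4 → 60 → 600.
Reducing modulo 17: 600 = 35·17 + 5, so 10^55 ≡ 5.

5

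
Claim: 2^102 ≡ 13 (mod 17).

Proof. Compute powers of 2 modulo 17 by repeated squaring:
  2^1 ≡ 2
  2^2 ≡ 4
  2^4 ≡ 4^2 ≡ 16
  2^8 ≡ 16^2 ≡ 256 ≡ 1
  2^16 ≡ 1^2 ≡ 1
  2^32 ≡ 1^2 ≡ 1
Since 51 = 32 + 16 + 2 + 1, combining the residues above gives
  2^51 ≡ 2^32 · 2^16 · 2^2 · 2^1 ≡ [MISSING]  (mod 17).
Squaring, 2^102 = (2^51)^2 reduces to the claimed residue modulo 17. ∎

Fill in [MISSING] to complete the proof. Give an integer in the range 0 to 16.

8

Multiply the listed residues: 1 · 1 · 4 · 2 = 1 → 4 → 8.
Reducing modulo 17: 8 = 0·17 + 8, so 2^51 ≡ 8.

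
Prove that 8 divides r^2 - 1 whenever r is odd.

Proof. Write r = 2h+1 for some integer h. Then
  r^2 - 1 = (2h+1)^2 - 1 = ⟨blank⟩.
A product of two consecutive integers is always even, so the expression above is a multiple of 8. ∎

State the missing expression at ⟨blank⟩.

4h(h + 1)

(2h+1)^2 - 1 = 4h^2 + 4h + 1 - 1 = 4h^2 + 4h = 4h(h+1).
Since h and h+1 are consecutive, h(h+1) is even, and 4·(even) is a multiple of 8.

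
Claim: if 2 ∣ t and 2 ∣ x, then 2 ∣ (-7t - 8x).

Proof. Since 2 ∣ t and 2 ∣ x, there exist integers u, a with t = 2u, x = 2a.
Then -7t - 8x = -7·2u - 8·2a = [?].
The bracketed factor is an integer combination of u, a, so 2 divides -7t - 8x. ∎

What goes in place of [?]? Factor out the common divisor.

Each term has a factor of 2: -7·2u - 8·2a = 2·(-8a - 7u).
Since -8a - 7u is an integer, 2 ∣ (-7t - 8x).

2(-8a - 7u)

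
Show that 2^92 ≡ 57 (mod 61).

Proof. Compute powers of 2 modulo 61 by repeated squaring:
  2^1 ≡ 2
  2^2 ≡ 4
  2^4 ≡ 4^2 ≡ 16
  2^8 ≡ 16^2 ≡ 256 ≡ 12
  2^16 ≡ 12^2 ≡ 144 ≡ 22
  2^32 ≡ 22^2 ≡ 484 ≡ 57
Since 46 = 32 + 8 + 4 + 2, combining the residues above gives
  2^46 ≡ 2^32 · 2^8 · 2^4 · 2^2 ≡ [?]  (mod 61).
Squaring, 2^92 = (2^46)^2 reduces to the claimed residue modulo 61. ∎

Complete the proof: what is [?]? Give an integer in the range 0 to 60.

39

Multiply the listed residues: 57 · 12 · 16 · 4 = 684 → 10944 → 43776.
Reducing modulo 61: 43776 = 717·61 + 39, so 2^46 ≡ 39.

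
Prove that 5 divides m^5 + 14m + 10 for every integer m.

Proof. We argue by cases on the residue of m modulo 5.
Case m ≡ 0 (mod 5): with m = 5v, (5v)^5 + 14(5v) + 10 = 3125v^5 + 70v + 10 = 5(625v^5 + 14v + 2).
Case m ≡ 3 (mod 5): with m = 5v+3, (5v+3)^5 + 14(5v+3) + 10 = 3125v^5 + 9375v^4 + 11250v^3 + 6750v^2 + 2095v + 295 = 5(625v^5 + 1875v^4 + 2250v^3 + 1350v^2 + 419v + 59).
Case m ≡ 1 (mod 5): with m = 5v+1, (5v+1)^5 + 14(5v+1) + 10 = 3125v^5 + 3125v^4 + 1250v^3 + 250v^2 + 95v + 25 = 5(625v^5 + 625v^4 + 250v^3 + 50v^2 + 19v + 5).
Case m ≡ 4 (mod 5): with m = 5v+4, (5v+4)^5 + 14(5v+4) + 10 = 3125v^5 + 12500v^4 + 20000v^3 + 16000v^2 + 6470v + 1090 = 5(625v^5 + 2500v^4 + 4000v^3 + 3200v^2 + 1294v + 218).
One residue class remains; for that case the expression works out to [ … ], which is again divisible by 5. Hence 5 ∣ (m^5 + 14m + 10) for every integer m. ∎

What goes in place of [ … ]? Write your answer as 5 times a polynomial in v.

Only m ≡ 2 (mod 5) is unaccounted for. Put m = 5v+2:
(5v+2)^5 + 14(5v+2) + 10 expands to 3125v^5 + 6250v^4 + 5000v^3 + 2000v^2 + 470v + 70,
and factoring out 5 leaves 5(625v^5 + 1250v^4 + 1000v^3 + 400v^2 + 94v + 14).

5(625v^5 + 1250v^4 + 1000v^3 + 400v^2 + 94v + 14)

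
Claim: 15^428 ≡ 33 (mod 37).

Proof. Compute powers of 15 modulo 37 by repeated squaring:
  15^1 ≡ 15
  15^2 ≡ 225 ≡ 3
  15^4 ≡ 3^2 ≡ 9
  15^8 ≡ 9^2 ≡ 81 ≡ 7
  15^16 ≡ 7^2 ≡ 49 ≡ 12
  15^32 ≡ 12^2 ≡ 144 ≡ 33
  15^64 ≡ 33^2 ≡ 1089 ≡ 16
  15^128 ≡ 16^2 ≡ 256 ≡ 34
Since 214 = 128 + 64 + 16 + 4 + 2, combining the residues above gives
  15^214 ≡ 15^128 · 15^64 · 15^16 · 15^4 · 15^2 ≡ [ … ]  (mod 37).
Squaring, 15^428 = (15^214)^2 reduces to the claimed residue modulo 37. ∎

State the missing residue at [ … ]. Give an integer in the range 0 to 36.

15^128 · 15^64 · 15^16 · 15^4 · 15^2 ≡ 34 · 16 · 12 · 9 · 3 = 176256.
176256 mod 37 = 25, so 15^214 ≡ 25 (mod 37).

25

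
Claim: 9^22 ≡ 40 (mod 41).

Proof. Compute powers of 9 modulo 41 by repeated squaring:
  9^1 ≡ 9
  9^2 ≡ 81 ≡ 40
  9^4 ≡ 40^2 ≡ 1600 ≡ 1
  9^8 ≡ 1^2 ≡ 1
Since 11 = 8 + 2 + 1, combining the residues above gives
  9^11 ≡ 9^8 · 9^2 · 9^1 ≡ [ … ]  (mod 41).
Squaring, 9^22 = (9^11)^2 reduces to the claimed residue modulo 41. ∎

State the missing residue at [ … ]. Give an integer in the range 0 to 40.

Multiply the listed residues: 1 · 40 · 9 = 40 → 360.
Reducing modulo 41: 360 = 8·41 + 32, so 9^11 ≡ 32.

32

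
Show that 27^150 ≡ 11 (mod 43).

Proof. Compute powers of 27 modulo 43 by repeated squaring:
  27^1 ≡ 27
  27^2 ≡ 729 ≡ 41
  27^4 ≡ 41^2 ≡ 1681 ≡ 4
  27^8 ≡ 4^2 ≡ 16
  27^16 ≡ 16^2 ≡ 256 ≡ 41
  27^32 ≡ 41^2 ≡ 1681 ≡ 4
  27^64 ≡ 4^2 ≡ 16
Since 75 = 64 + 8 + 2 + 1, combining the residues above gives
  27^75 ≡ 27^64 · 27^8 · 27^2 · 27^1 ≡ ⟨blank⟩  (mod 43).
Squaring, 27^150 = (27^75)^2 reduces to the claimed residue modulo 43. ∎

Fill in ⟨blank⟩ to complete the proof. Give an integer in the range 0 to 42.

22

27^64 · 27^8 · 27^2 · 27^1 ≡ 16 · 16 · 41 · 27 = 283392.
283392 mod 43 = 22, so 27^75 ≡ 22 (mod 43).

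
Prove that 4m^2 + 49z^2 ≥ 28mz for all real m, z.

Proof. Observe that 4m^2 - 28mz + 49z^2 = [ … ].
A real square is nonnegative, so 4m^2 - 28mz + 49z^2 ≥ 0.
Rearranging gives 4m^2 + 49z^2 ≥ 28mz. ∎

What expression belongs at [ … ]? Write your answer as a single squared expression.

(2m - 7z)^2

4m^2 - 28mz + 49z^2 is a perfect-square trinomial: the outer terms are (2m)^2 and (7z)^2, and the cross term is -2·2m·7z.
So 4m^2 - 28mz + 49z^2 = (2m - 7z)^2 ≥ 0.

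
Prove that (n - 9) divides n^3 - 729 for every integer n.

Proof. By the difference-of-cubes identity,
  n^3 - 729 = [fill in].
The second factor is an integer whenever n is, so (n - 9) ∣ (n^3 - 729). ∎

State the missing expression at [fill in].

a^3 - b^3 = (a - b)(a^2 + ab + b^2). With a = n, b = 9:
n^3 - 729 = (n - 9)(n^2 + 9n + 81).

(n - 9)(n^2 + 9n + 81)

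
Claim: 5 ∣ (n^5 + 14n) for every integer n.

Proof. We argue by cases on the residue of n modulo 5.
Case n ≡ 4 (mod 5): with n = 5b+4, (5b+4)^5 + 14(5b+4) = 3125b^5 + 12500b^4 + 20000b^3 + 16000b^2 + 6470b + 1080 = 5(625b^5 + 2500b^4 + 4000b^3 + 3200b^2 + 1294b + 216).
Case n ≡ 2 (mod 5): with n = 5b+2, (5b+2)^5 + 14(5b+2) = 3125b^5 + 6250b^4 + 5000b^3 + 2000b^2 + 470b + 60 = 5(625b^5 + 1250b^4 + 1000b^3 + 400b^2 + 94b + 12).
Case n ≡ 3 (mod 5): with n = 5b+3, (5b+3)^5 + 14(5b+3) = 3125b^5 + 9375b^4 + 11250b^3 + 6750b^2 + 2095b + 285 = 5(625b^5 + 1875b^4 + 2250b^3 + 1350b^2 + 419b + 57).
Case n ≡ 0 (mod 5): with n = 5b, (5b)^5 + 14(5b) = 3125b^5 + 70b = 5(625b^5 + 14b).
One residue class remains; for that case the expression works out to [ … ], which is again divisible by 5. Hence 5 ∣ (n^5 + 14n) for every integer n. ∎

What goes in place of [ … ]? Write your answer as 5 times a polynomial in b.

5(625b^5 + 625b^4 + 250b^3 + 50b^2 + 19b + 3)

The residues treated are {4, 2, 3, 0}, so the missing case is n ≡ 1 (mod 5); write n = 5b+1.
Then (5b+1)^5 + 14(5b+1) = 3125b^5 + 3125b^4 + 1250b^3 + 250b^2 + 95b + 15 = 5(625b^5 + 625b^4 + 250b^3 + 50b^2 + 19b + 3).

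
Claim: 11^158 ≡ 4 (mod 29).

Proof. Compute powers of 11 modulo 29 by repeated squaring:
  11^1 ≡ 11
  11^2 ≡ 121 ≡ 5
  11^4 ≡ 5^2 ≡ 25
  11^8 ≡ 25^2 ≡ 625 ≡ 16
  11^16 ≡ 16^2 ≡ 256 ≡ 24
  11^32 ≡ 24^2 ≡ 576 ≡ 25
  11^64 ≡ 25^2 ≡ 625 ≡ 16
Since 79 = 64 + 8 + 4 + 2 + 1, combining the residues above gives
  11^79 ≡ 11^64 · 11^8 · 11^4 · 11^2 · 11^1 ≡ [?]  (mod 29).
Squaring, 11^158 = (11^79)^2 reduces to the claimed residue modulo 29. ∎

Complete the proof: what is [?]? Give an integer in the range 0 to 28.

Multiply the listed residues: 16 · 16 · 25 · 5 · 11 = 256 → 6400 → 32000 → 352000.
Reducing modulo 29: 352000 = 12137·29 + 27, so 11^79 ≡ 27.

27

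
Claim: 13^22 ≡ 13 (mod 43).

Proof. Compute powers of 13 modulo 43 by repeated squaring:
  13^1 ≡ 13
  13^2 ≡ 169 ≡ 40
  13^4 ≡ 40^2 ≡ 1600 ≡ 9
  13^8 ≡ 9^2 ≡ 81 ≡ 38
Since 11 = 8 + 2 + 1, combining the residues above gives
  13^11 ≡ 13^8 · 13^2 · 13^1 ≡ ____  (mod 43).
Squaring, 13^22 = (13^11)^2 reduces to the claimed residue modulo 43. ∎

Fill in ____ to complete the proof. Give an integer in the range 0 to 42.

13^8 · 13^2 · 13^1 ≡ 38 · 40 · 13 = 19760.
19760 mod 43 = 23, so 13^11 ≡ 23 (mod 43).

23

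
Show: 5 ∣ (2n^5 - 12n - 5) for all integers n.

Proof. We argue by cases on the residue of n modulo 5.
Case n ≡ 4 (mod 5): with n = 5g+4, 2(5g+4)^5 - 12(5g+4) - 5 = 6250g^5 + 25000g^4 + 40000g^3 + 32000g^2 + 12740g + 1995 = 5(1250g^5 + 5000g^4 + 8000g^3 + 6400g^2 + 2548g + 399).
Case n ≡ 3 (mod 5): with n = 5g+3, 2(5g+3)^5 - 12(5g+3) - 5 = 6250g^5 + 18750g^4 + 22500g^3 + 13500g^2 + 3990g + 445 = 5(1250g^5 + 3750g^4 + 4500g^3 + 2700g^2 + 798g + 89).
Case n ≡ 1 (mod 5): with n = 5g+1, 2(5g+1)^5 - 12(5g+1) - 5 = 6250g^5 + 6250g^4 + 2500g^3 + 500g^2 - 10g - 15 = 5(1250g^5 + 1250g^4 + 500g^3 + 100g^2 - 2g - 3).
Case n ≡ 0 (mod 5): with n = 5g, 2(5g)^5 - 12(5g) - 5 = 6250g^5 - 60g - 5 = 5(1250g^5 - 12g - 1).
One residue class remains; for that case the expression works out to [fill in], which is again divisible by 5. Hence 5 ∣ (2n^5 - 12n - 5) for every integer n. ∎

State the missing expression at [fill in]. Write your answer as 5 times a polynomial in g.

5(1250g^5 + 2500g^4 + 2000g^3 + 800g^2 + 148g + 7)

Only n ≡ 2 (mod 5) is unaccounted for. Put n = 5g+2:
2(5g+2)^5 - 12(5g+2) - 5 expands to 6250g^5 + 12500g^4 + 10000g^3 + 4000g^2 + 740g + 35,
and factoring out 5 leaves 5(1250g^5 + 2500g^4 + 2000g^3 + 800g^2 + 148g + 7).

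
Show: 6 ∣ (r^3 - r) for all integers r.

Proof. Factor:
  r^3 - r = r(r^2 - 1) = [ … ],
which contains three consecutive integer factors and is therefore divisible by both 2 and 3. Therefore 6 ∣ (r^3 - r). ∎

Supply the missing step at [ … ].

r(r^2 - 1) = r(r - 1)(r + 1) = (r - 1)r(r + 1).
These three factors are consecutive integers, so their product is divisible by 6.

(r - 1)r(r + 1)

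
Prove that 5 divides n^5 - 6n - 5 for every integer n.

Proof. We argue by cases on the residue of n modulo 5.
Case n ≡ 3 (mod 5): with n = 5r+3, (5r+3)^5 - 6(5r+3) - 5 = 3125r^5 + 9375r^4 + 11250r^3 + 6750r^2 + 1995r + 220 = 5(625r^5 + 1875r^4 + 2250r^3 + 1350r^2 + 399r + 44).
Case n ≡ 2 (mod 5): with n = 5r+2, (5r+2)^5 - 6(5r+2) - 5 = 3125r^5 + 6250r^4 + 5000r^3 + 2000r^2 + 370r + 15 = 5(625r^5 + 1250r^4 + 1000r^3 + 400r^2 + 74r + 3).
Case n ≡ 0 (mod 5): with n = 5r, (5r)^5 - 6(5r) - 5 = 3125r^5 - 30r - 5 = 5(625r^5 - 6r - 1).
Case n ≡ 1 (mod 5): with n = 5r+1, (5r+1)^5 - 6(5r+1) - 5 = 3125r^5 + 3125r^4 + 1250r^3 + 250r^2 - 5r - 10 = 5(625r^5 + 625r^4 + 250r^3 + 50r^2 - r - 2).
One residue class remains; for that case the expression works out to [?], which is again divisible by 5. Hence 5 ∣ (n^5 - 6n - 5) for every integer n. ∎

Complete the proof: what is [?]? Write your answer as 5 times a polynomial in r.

5(625r^5 + 2500r^4 + 4000r^3 + 3200r^2 + 1274r + 199)

Only n ≡ 4 (mod 5) is unaccounted for. Put n = 5r+4:
(5r+4)^5 - 6(5r+4) - 5 expands to 3125r^5 + 12500r^4 + 20000r^3 + 16000r^2 + 6370r + 995,
and factoring out 5 leaves 5(625r^5 + 2500r^4 + 4000r^3 + 3200r^2 + 1274r + 199).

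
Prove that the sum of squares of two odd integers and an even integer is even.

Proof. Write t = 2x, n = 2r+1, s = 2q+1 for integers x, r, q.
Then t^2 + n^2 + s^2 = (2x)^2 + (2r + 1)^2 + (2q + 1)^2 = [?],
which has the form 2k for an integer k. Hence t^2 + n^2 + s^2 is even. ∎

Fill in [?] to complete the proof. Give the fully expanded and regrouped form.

2(2q^2 + 2q + 2r^2 + 2r + 2x^2 + 1)

Expanding: (2x)^2 + (2r + 1)^2 + (2q + 1)^2 = 4q^2 + 4q + 4r^2 + 4r + 4x^2 + 2.
Every term is even; pulling out the factor of 2 gives 2(2q^2 + 2q + 2r^2 + 2r + 2x^2 + 1).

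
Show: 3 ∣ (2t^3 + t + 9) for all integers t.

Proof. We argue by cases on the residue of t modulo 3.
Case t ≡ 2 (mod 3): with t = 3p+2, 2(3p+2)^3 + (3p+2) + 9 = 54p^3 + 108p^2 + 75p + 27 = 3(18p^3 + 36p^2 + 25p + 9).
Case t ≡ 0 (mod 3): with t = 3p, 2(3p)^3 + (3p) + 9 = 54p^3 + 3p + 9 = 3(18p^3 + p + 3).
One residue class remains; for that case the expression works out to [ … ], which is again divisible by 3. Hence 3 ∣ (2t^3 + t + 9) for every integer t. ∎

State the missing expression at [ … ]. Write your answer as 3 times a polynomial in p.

Only t ≡ 1 (mod 3) is unaccounted for. Put t = 3p+1:
2(3p+1)^3 + (3p+1) + 9 expands to 54p^3 + 54p^2 + 21p + 12,
and factoring out 3 leaves 3(18p^3 + 18p^2 + 7p + 4).

3(18p^3 + 18p^2 + 7p + 4)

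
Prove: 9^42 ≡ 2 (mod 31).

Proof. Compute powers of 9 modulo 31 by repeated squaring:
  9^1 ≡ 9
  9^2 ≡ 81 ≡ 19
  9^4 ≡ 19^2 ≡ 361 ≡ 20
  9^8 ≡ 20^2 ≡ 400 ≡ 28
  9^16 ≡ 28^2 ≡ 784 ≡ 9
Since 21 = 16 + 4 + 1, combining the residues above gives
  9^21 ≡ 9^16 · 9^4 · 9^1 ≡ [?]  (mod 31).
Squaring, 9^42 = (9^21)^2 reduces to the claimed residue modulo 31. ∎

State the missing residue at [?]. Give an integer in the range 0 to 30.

8

9^16 · 9^4 · 9^1 ≡ 9 · 20 · 9 = 1620.
1620 mod 31 = 8, so 9^21 ≡ 8 (mod 31).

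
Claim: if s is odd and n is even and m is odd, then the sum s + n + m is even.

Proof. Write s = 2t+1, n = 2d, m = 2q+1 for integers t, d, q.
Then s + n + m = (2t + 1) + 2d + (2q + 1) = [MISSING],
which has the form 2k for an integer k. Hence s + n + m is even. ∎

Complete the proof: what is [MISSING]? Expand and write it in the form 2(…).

Expanding: (2t + 1) + 2d + (2q + 1) = 2d + 2q + 2t + 2.
Every term is even; pulling out the factor of 2 gives 2(d + q + t + 1).

2(d + q + t + 1)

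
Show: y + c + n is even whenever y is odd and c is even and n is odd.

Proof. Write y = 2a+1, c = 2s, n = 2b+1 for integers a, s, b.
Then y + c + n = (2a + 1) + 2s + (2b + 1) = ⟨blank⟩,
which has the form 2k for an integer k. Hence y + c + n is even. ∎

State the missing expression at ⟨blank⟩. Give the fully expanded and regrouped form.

2(a + b + s + 1)

(2a + 1) + 2s + (2b + 1) = 2a + 2b + 2s + 2
= 2(a + b + s + 1).
Since a + b + s + 1 is an integer, the sum is of the form 2k for an integer k.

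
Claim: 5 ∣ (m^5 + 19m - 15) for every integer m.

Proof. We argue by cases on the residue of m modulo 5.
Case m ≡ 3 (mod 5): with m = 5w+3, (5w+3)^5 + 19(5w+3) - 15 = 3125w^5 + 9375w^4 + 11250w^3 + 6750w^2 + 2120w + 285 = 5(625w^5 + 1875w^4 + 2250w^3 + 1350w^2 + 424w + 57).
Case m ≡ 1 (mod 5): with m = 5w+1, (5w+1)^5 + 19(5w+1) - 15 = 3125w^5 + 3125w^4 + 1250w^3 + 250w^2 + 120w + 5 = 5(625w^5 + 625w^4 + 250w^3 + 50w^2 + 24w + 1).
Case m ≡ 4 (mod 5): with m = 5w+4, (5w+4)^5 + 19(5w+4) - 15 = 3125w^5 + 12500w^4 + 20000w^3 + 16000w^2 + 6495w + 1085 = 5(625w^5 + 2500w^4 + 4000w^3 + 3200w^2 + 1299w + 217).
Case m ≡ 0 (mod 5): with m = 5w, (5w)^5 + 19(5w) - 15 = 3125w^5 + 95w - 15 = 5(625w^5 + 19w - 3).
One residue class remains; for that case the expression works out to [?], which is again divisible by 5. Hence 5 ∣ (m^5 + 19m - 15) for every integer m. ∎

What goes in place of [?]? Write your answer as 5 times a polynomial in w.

Only m ≡ 2 (mod 5) is unaccounted for. Put m = 5w+2:
(5w+2)^5 + 19(5w+2) - 15 expands to 3125w^5 + 6250w^4 + 5000w^3 + 2000w^2 + 495w + 55,
and factoring out 5 leaves 5(625w^5 + 1250w^4 + 1000w^3 + 400w^2 + 99w + 11).

5(625w^5 + 1250w^4 + 1000w^3 + 400w^2 + 99w + 11)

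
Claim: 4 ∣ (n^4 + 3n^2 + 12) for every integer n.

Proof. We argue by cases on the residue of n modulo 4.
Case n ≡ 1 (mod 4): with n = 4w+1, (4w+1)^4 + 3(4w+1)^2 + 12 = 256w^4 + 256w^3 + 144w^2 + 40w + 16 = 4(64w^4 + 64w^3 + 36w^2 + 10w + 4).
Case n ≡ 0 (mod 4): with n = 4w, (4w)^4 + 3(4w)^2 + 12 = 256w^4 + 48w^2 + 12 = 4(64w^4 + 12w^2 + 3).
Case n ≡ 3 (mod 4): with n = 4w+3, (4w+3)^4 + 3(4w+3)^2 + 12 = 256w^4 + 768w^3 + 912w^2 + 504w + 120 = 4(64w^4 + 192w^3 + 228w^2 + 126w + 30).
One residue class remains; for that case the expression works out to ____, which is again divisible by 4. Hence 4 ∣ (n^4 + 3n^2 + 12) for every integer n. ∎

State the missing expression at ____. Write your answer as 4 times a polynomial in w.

4(64w^4 + 128w^3 + 108w^2 + 44w + 10)

The residues treated are {1, 0, 3}, so the missing case is n ≡ 2 (mod 4); write n = 4w+2.
Then (4w+2)^4 + 3(4w+2)^2 + 12 = 256w^4 + 512w^3 + 432w^2 + 176w + 40 = 4(64w^4 + 128w^3 + 108w^2 + 44w + 10).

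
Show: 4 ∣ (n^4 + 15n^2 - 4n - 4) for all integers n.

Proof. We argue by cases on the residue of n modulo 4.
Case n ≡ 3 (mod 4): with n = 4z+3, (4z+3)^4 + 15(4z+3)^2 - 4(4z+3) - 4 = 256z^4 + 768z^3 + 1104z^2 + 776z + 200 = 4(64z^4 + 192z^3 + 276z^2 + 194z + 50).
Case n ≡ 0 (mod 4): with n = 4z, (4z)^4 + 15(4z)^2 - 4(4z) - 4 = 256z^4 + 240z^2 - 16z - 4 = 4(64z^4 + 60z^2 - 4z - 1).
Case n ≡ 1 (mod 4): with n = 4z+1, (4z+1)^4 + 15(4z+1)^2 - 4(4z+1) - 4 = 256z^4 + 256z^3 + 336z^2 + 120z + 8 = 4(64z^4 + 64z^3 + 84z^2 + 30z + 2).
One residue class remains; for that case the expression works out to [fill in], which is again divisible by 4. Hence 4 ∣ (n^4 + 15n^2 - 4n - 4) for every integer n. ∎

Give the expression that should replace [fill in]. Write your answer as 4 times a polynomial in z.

The residues treated are {3, 0, 1}, so the missing case is n ≡ 2 (mod 4); write n = 4z+2.
Then (4z+2)^4 + 15(4z+2)^2 - 4(4z+2) - 4 = 256z^4 + 512z^3 + 624z^2 + 352z + 64 = 4(64z^4 + 128z^3 + 156z^2 + 88z + 16).

4(64z^4 + 128z^3 + 156z^2 + 88z + 16)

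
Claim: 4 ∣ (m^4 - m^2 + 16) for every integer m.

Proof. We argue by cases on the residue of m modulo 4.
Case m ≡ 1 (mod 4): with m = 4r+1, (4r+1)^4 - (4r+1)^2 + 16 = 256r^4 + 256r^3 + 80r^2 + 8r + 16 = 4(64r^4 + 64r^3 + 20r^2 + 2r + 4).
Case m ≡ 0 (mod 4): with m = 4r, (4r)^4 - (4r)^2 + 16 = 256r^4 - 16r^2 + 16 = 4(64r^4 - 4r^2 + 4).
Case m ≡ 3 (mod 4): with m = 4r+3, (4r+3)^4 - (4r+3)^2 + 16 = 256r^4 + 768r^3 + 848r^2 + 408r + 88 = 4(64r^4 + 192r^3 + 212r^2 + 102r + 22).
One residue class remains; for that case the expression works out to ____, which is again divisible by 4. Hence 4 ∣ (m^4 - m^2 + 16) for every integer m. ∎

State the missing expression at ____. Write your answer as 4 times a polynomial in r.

Only m ≡ 2 (mod 4) is unaccounted for. Put m = 4r+2:
(4r+2)^4 - (4r+2)^2 + 16 expands to 256r^4 + 512r^3 + 368r^2 + 112r + 28,
and factoring out 4 leaves 4(64r^4 + 128r^3 + 92r^2 + 28r + 7).

4(64r^4 + 128r^3 + 92r^2 + 28r + 7)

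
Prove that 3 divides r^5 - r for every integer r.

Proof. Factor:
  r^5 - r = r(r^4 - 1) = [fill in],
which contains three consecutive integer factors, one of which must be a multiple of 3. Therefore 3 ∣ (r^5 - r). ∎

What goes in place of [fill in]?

(r - 1)r(r + 1)(r^2 + 1)

r^4 - 1 = (r^2 - 1)(r^2 + 1), and r^2 - 1 = (r-1)(r+1).
So r(r^4 - 1) = (r - 1)r(r + 1)(r^2 + 1).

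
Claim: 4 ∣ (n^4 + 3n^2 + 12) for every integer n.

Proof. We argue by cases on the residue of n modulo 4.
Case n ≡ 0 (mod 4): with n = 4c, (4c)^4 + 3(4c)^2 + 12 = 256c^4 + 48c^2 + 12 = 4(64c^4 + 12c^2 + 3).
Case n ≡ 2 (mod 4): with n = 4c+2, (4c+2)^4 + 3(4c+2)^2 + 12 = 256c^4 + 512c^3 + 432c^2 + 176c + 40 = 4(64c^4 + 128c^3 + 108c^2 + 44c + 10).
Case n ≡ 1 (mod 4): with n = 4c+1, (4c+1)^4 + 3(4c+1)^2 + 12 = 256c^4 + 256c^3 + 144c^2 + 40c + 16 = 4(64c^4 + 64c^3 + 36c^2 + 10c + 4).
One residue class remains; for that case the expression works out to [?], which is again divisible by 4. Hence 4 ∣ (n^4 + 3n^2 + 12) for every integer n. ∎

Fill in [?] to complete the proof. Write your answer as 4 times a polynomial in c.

The residues treated are {0, 2, 1}, so the missing case is n ≡ 3 (mod 4); write n = 4c+3.
Then (4c+3)^4 + 3(4c+3)^2 + 12 = 256c^4 + 768c^3 + 912c^2 + 504c + 120 = 4(64c^4 + 192c^3 + 228c^2 + 126c + 30).

4(64c^4 + 192c^3 + 228c^2 + 126c + 30)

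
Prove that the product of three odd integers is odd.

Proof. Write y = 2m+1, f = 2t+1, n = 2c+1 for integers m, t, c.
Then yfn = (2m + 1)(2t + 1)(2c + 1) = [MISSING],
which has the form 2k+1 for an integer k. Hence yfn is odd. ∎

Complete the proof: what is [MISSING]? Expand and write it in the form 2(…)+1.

2(4cmt + 2cm + 2ct + c + 2mt + m + t) + 1

(2m + 1)(2t + 1)(2c + 1) = 8cmt + 4cm + 4ct + 2c + 4mt + 2m + 2t + 1
= 2(4cmt + 2cm + 2ct + c + 2mt + m + t) + 1.
Since 4cmt + 2cm + 2ct + c + 2mt + m + t is an integer, the product is of the form 2k+1 for an integer k.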